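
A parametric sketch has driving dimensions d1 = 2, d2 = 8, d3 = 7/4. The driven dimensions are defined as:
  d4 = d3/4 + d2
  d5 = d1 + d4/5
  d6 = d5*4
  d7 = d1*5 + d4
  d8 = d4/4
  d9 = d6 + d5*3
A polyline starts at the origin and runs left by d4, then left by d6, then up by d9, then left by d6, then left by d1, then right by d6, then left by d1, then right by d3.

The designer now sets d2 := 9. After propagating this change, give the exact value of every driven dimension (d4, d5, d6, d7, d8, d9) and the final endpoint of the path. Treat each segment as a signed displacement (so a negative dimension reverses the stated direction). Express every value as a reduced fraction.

Apply edit: d2 := 9
  d4 = d3/4 + d2 = 151/16
  d5 = d1 + d4/5 = 311/80
  d6 = d5*4 = 311/20
  d7 = d1*5 + d4 = 311/16
  d8 = d4/4 = 151/64
  d9 = d6 + d5*3 = 2177/80
Walk from origin (0, 0):
  seg 1: left by d4 = 151/16 → (-151/16, 0)
  seg 2: left by d6 = 311/20 → (-1999/80, 0)
  seg 3: up by d9 = 2177/80 → (-1999/80, 2177/80)
  seg 4: left by d6 = 311/20 → (-3243/80, 2177/80)
  seg 5: left by d1 = 2 → (-3403/80, 2177/80)
  seg 6: right by d6 = 311/20 → (-2159/80, 2177/80)
  seg 7: left by d1 = 2 → (-2319/80, 2177/80)
  seg 8: right by d3 = 7/4 → (-2179/80, 2177/80)

d4 = 151/16
d5 = 311/80
d6 = 311/20
d7 = 311/16
d8 = 151/64
d9 = 2177/80
endpoint = (-2179/80, 2177/80)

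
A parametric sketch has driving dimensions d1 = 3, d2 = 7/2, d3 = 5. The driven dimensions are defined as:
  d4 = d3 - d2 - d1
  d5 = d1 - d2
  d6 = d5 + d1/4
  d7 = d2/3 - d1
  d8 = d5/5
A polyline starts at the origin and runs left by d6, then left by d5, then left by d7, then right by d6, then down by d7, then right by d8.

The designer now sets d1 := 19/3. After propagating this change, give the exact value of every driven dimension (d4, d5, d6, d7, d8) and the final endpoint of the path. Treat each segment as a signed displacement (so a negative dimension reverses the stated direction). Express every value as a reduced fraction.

Apply edit: d1 := 19/3
  d4 = d3 - d2 - d1 = -29/6
  d5 = d1 - d2 = 17/6
  d6 = d5 + d1/4 = 53/12
  d7 = d2/3 - d1 = -31/6
  d8 = d5/5 = 17/30
Walk from origin (0, 0):
  seg 1: left by d6 = 53/12 → (-53/12, 0)
  seg 2: left by d5 = 17/6 → (-29/4, 0)
  seg 3: left by d7 = -31/6 → (-25/12, 0)
  seg 4: right by d6 = 53/12 → (7/3, 0)
  seg 5: down by d7 = -31/6 → (7/3, 31/6)
  seg 6: right by d8 = 17/30 → (29/10, 31/6)

d4 = -29/6
d5 = 17/6
d6 = 53/12
d7 = -31/6
d8 = 17/30
endpoint = (29/10, 31/6)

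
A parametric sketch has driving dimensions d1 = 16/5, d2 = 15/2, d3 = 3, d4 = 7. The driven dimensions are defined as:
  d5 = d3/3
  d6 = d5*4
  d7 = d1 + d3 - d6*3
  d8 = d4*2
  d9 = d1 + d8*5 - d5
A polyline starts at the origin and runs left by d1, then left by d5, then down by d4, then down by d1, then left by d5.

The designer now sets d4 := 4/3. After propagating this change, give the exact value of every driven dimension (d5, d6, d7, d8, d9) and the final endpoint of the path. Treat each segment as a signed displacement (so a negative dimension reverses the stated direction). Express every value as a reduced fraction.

d5 = 1
d6 = 4
d7 = -29/5
d8 = 8/3
d9 = 233/15
endpoint = (-26/5, -68/15)

Apply edit: d4 := 4/3
  d5 = d3/3 = 1
  d6 = d5*4 = 4
  d7 = d1 + d3 - d6*3 = -29/5
  d8 = d4*2 = 8/3
  d9 = d1 + d8*5 - d5 = 233/15
Walk from origin (0, 0):
  seg 1: left by d1 = 16/5 → (-16/5, 0)
  seg 2: left by d5 = 1 → (-21/5, 0)
  seg 3: down by d4 = 4/3 → (-21/5, -4/3)
  seg 4: down by d1 = 16/5 → (-21/5, -68/15)
  seg 5: left by d5 = 1 → (-26/5, -68/15)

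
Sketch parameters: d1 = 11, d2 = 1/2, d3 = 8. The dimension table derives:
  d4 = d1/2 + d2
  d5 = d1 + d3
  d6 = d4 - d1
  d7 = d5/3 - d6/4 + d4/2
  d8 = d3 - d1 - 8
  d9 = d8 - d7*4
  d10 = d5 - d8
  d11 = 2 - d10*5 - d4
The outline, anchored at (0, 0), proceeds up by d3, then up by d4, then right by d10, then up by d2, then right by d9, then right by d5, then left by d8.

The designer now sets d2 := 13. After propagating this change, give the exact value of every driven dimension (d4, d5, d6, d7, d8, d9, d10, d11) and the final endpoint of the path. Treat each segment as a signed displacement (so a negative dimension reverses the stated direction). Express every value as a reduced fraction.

Apply edit: d2 := 13
  d4 = d1/2 + d2 = 37/2
  d5 = d1 + d3 = 19
  d6 = d4 - d1 = 15/2
  d7 = d5/3 - d6/4 + d4/2 = 329/24
  d8 = d3 - d1 - 8 = -11
  d9 = d8 - d7*4 = -395/6
  d10 = d5 - d8 = 30
  d11 = 2 - d10*5 - d4 = -333/2
Walk from origin (0, 0):
  seg 1: up by d3 = 8 → (0, 8)
  seg 2: up by d4 = 37/2 → (0, 53/2)
  seg 3: right by d10 = 30 → (30, 53/2)
  seg 4: up by d2 = 13 → (30, 79/2)
  seg 5: right by d9 = -395/6 → (-215/6, 79/2)
  seg 6: right by d5 = 19 → (-101/6, 79/2)
  seg 7: left by d8 = -11 → (-35/6, 79/2)

d4 = 37/2
d5 = 19
d6 = 15/2
d7 = 329/24
d8 = -11
d9 = -395/6
d10 = 30
d11 = -333/2
endpoint = (-35/6, 79/2)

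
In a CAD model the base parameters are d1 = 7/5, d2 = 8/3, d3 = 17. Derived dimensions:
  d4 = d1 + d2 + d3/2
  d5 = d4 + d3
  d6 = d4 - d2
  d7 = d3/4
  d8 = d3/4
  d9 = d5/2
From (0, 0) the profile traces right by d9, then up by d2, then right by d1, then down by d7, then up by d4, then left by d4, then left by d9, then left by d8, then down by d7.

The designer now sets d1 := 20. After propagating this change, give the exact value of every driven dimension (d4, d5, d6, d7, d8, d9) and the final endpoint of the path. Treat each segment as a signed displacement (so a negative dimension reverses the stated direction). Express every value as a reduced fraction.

d4 = 187/6
d5 = 289/6
d6 = 57/2
d7 = 17/4
d8 = 17/4
d9 = 289/12
endpoint = (-185/12, 76/3)

Apply edit: d1 := 20
  d4 = d1 + d2 + d3/2 = 187/6
  d5 = d4 + d3 = 289/6
  d6 = d4 - d2 = 57/2
  d7 = d3/4 = 17/4
  d8 = d3/4 = 17/4
  d9 = d5/2 = 289/12
Walk from origin (0, 0):
  seg 1: right by d9 = 289/12 → (289/12, 0)
  seg 2: up by d2 = 8/3 → (289/12, 8/3)
  seg 3: right by d1 = 20 → (529/12, 8/3)
  seg 4: down by d7 = 17/4 → (529/12, -19/12)
  seg 5: up by d4 = 187/6 → (529/12, 355/12)
  seg 6: left by d4 = 187/6 → (155/12, 355/12)
  seg 7: left by d9 = 289/12 → (-67/6, 355/12)
  seg 8: left by d8 = 17/4 → (-185/12, 355/12)
  seg 9: down by d7 = 17/4 → (-185/12, 76/3)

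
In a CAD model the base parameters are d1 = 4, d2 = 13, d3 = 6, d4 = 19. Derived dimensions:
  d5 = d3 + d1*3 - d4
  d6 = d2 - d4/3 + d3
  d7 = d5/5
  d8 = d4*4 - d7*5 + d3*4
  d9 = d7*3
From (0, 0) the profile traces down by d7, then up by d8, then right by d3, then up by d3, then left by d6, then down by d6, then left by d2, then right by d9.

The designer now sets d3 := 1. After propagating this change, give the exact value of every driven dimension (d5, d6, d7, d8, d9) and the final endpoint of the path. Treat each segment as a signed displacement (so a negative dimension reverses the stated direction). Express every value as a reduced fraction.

d5 = -6
d6 = 23/3
d7 = -6/5
d8 = 86
d9 = -18/5
endpoint = (-349/15, 1208/15)

Apply edit: d3 := 1
  d5 = d3 + d1*3 - d4 = -6
  d6 = d2 - d4/3 + d3 = 23/3
  d7 = d5/5 = -6/5
  d8 = d4*4 - d7*5 + d3*4 = 86
  d9 = d7*3 = -18/5
Walk from origin (0, 0):
  seg 1: down by d7 = -6/5 → (0, 6/5)
  seg 2: up by d8 = 86 → (0, 436/5)
  seg 3: right by d3 = 1 → (1, 436/5)
  seg 4: up by d3 = 1 → (1, 441/5)
  seg 5: left by d6 = 23/3 → (-20/3, 441/5)
  seg 6: down by d6 = 23/3 → (-20/3, 1208/15)
  seg 7: left by d2 = 13 → (-59/3, 1208/15)
  seg 8: right by d9 = -18/5 → (-349/15, 1208/15)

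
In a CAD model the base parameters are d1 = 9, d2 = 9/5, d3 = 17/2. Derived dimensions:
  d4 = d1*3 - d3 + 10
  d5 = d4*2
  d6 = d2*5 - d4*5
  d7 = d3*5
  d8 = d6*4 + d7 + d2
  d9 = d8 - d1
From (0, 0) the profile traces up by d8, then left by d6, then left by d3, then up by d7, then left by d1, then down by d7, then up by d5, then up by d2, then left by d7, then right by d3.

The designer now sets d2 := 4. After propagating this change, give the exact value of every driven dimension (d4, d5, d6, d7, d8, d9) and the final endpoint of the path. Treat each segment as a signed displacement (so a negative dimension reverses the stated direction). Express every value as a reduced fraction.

Apply edit: d2 := 4
  d4 = d1*3 - d3 + 10 = 57/2
  d5 = d4*2 = 57
  d6 = d2*5 - d4*5 = -245/2
  d7 = d3*5 = 85/2
  d8 = d6*4 + d7 + d2 = -887/2
  d9 = d8 - d1 = -905/2
Walk from origin (0, 0):
  seg 1: up by d8 = -887/2 → (0, -887/2)
  seg 2: left by d6 = -245/2 → (245/2, -887/2)
  seg 3: left by d3 = 17/2 → (114, -887/2)
  seg 4: up by d7 = 85/2 → (114, -401)
  seg 5: left by d1 = 9 → (105, -401)
  seg 6: down by d7 = 85/2 → (105, -887/2)
  seg 7: up by d5 = 57 → (105, -773/2)
  seg 8: up by d2 = 4 → (105, -765/2)
  seg 9: left by d7 = 85/2 → (125/2, -765/2)
  seg 10: right by d3 = 17/2 → (71, -765/2)

d4 = 57/2
d5 = 57
d6 = -245/2
d7 = 85/2
d8 = -887/2
d9 = -905/2
endpoint = (71, -765/2)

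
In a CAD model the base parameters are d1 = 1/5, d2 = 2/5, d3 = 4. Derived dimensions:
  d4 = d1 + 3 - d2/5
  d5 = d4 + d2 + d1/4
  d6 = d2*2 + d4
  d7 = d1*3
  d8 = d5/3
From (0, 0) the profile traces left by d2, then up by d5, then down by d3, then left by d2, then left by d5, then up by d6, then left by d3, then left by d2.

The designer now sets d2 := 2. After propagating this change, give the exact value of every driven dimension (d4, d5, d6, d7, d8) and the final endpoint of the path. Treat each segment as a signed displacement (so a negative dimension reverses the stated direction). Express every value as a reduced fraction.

Apply edit: d2 := 2
  d4 = d1 + 3 - d2/5 = 14/5
  d5 = d4 + d2 + d1/4 = 97/20
  d6 = d2*2 + d4 = 34/5
  d7 = d1*3 = 3/5
  d8 = d5/3 = 97/60
Walk from origin (0, 0):
  seg 1: left by d2 = 2 → (-2, 0)
  seg 2: up by d5 = 97/20 → (-2, 97/20)
  seg 3: down by d3 = 4 → (-2, 17/20)
  seg 4: left by d2 = 2 → (-4, 17/20)
  seg 5: left by d5 = 97/20 → (-177/20, 17/20)
  seg 6: up by d6 = 34/5 → (-177/20, 153/20)
  seg 7: left by d3 = 4 → (-257/20, 153/20)
  seg 8: left by d2 = 2 → (-297/20, 153/20)

d4 = 14/5
d5 = 97/20
d6 = 34/5
d7 = 3/5
d8 = 97/60
endpoint = (-297/20, 153/20)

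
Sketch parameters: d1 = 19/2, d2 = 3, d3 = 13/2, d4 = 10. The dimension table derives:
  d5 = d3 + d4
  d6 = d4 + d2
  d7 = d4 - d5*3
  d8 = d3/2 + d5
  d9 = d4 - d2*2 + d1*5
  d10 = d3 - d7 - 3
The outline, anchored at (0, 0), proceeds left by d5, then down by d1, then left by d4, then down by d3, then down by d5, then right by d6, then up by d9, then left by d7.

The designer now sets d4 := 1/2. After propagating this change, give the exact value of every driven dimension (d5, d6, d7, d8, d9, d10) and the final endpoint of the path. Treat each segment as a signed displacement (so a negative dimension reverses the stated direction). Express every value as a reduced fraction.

d5 = 7
d6 = 7/2
d7 = -41/2
d8 = 41/4
d9 = 42
d10 = 24
endpoint = (33/2, 19)

Apply edit: d4 := 1/2
  d5 = d3 + d4 = 7
  d6 = d4 + d2 = 7/2
  d7 = d4 - d5*3 = -41/2
  d8 = d3/2 + d5 = 41/4
  d9 = d4 - d2*2 + d1*5 = 42
  d10 = d3 - d7 - 3 = 24
Walk from origin (0, 0):
  seg 1: left by d5 = 7 → (-7, 0)
  seg 2: down by d1 = 19/2 → (-7, -19/2)
  seg 3: left by d4 = 1/2 → (-15/2, -19/2)
  seg 4: down by d3 = 13/2 → (-15/2, -16)
  seg 5: down by d5 = 7 → (-15/2, -23)
  seg 6: right by d6 = 7/2 → (-4, -23)
  seg 7: up by d9 = 42 → (-4, 19)
  seg 8: left by d7 = -41/2 → (33/2, 19)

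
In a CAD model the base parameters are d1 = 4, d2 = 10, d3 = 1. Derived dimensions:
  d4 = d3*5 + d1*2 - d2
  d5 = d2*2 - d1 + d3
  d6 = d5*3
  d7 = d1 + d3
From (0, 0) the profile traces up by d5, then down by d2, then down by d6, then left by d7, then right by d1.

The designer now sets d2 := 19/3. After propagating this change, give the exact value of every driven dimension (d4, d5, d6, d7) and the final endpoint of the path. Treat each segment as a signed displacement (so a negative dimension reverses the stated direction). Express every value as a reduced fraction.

Apply edit: d2 := 19/3
  d4 = d3*5 + d1*2 - d2 = 20/3
  d5 = d2*2 - d1 + d3 = 29/3
  d6 = d5*3 = 29
  d7 = d1 + d3 = 5
Walk from origin (0, 0):
  seg 1: up by d5 = 29/3 → (0, 29/3)
  seg 2: down by d2 = 19/3 → (0, 10/3)
  seg 3: down by d6 = 29 → (0, -77/3)
  seg 4: left by d7 = 5 → (-5, -77/3)
  seg 5: right by d1 = 4 → (-1, -77/3)

d4 = 20/3
d5 = 29/3
d6 = 29
d7 = 5
endpoint = (-1, -77/3)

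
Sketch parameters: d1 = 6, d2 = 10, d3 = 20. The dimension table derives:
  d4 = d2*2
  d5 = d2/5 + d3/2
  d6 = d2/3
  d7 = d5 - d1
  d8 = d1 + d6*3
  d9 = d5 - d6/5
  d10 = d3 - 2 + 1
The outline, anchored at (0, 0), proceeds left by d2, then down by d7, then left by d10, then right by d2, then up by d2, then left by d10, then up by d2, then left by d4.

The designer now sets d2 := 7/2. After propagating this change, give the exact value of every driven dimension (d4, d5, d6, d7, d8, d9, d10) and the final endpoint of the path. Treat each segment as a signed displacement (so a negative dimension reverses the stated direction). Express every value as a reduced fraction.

Apply edit: d2 := 7/2
  d4 = d2*2 = 7
  d5 = d2/5 + d3/2 = 107/10
  d6 = d2/3 = 7/6
  d7 = d5 - d1 = 47/10
  d8 = d1 + d6*3 = 19/2
  d9 = d5 - d6/5 = 157/15
  d10 = d3 - 2 + 1 = 19
Walk from origin (0, 0):
  seg 1: left by d2 = 7/2 → (-7/2, 0)
  seg 2: down by d7 = 47/10 → (-7/2, -47/10)
  seg 3: left by d10 = 19 → (-45/2, -47/10)
  seg 4: right by d2 = 7/2 → (-19, -47/10)
  seg 5: up by d2 = 7/2 → (-19, -6/5)
  seg 6: left by d10 = 19 → (-38, -6/5)
  seg 7: up by d2 = 7/2 → (-38, 23/10)
  seg 8: left by d4 = 7 → (-45, 23/10)

d4 = 7
d5 = 107/10
d6 = 7/6
d7 = 47/10
d8 = 19/2
d9 = 157/15
d10 = 19
endpoint = (-45, 23/10)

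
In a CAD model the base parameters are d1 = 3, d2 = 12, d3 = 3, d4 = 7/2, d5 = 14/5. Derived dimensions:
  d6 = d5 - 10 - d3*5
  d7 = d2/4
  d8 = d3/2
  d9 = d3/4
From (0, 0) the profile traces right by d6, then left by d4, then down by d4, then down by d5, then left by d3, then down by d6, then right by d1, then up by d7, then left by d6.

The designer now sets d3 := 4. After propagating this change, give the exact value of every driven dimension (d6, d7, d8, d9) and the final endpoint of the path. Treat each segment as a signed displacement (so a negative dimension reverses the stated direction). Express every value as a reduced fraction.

Apply edit: d3 := 4
  d6 = d5 - 10 - d3*5 = -136/5
  d7 = d2/4 = 3
  d8 = d3/2 = 2
  d9 = d3/4 = 1
Walk from origin (0, 0):
  seg 1: right by d6 = -136/5 → (-136/5, 0)
  seg 2: left by d4 = 7/2 → (-307/10, 0)
  seg 3: down by d4 = 7/2 → (-307/10, -7/2)
  seg 4: down by d5 = 14/5 → (-307/10, -63/10)
  seg 5: left by d3 = 4 → (-347/10, -63/10)
  seg 6: down by d6 = -136/5 → (-347/10, 209/10)
  seg 7: right by d1 = 3 → (-317/10, 209/10)
  seg 8: up by d7 = 3 → (-317/10, 239/10)
  seg 9: left by d6 = -136/5 → (-9/2, 239/10)

d6 = -136/5
d7 = 3
d8 = 2
d9 = 1
endpoint = (-9/2, 239/10)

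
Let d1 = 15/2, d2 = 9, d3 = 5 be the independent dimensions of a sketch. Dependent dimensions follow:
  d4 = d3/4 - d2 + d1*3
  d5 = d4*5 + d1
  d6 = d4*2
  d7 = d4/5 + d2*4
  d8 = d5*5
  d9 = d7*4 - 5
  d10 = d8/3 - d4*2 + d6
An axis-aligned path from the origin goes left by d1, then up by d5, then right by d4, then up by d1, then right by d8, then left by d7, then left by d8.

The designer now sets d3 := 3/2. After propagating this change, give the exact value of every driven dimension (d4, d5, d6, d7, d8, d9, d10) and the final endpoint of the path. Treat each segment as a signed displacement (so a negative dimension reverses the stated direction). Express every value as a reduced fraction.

d4 = 111/8
d5 = 615/8
d6 = 111/4
d7 = 1551/40
d8 = 3075/8
d9 = 1501/10
d10 = 1025/8
endpoint = (-162/5, 675/8)

Apply edit: d3 := 3/2
  d4 = d3/4 - d2 + d1*3 = 111/8
  d5 = d4*5 + d1 = 615/8
  d6 = d4*2 = 111/4
  d7 = d4/5 + d2*4 = 1551/40
  d8 = d5*5 = 3075/8
  d9 = d7*4 - 5 = 1501/10
  d10 = d8/3 - d4*2 + d6 = 1025/8
Walk from origin (0, 0):
  seg 1: left by d1 = 15/2 → (-15/2, 0)
  seg 2: up by d5 = 615/8 → (-15/2, 615/8)
  seg 3: right by d4 = 111/8 → (51/8, 615/8)
  seg 4: up by d1 = 15/2 → (51/8, 675/8)
  seg 5: right by d8 = 3075/8 → (1563/4, 675/8)
  seg 6: left by d7 = 1551/40 → (14079/40, 675/8)
  seg 7: left by d8 = 3075/8 → (-162/5, 675/8)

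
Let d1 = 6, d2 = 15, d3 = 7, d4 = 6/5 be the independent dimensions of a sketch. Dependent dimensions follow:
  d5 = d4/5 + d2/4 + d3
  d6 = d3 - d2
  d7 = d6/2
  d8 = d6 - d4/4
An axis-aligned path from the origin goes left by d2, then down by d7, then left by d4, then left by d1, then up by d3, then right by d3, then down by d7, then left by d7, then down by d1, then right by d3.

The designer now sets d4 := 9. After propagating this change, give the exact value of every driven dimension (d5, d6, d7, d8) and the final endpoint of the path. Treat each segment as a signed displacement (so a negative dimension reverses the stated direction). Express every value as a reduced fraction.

Apply edit: d4 := 9
  d5 = d4/5 + d2/4 + d3 = 251/20
  d6 = d3 - d2 = -8
  d7 = d6/2 = -4
  d8 = d6 - d4/4 = -41/4
Walk from origin (0, 0):
  seg 1: left by d2 = 15 → (-15, 0)
  seg 2: down by d7 = -4 → (-15, 4)
  seg 3: left by d4 = 9 → (-24, 4)
  seg 4: left by d1 = 6 → (-30, 4)
  seg 5: up by d3 = 7 → (-30, 11)
  seg 6: right by d3 = 7 → (-23, 11)
  seg 7: down by d7 = -4 → (-23, 15)
  seg 8: left by d7 = -4 → (-19, 15)
  seg 9: down by d1 = 6 → (-19, 9)
  seg 10: right by d3 = 7 → (-12, 9)

d5 = 251/20
d6 = -8
d7 = -4
d8 = -41/4
endpoint = (-12, 9)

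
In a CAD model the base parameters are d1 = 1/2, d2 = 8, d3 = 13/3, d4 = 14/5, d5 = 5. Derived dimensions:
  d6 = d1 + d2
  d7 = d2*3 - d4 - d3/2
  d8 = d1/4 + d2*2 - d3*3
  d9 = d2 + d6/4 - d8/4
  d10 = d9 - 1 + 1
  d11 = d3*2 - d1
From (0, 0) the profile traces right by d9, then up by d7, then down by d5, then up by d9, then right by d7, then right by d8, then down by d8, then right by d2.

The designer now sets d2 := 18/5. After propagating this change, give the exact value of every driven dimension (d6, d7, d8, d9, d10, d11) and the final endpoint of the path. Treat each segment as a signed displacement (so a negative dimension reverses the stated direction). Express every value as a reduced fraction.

Apply edit: d2 := 18/5
  d6 = d1 + d2 = 41/10
  d7 = d2*3 - d4 - d3/2 = 35/6
  d8 = d1/4 + d2*2 - d3*3 = -227/40
  d9 = d2 + d6/4 - d8/4 = 967/160
  d10 = d9 - 1 + 1 = 967/160
  d11 = d3*2 - d1 = 49/6
Walk from origin (0, 0):
  seg 1: right by d9 = 967/160 → (967/160, 0)
  seg 2: up by d7 = 35/6 → (967/160, 35/6)
  seg 3: down by d5 = 5 → (967/160, 5/6)
  seg 4: up by d9 = 967/160 → (967/160, 3301/480)
  seg 5: right by d7 = 35/6 → (5701/480, 3301/480)
  seg 6: right by d8 = -227/40 → (2977/480, 3301/480)
  seg 7: down by d8 = -227/40 → (2977/480, 1205/96)
  seg 8: right by d2 = 18/5 → (941/96, 1205/96)

d6 = 41/10
d7 = 35/6
d8 = -227/40
d9 = 967/160
d10 = 967/160
d11 = 49/6
endpoint = (941/96, 1205/96)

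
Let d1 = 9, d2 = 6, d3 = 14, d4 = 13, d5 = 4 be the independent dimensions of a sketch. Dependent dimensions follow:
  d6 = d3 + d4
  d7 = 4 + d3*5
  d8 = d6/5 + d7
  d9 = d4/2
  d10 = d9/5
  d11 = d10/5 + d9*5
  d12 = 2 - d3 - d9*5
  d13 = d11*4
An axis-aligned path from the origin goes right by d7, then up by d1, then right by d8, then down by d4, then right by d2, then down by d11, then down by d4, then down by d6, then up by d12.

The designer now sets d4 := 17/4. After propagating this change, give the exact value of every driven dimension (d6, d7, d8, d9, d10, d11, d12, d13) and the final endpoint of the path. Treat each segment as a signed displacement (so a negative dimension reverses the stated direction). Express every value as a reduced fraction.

d6 = 73/4
d7 = 74
d8 = 1553/20
d9 = 17/8
d10 = 17/40
d11 = 1071/100
d12 = -181/8
d13 = 1071/25
endpoint = (3153/20, -10217/200)

Apply edit: d4 := 17/4
  d6 = d3 + d4 = 73/4
  d7 = 4 + d3*5 = 74
  d8 = d6/5 + d7 = 1553/20
  d9 = d4/2 = 17/8
  d10 = d9/5 = 17/40
  d11 = d10/5 + d9*5 = 1071/100
  d12 = 2 - d3 - d9*5 = -181/8
  d13 = d11*4 = 1071/25
Walk from origin (0, 0):
  seg 1: right by d7 = 74 → (74, 0)
  seg 2: up by d1 = 9 → (74, 9)
  seg 3: right by d8 = 1553/20 → (3033/20, 9)
  seg 4: down by d4 = 17/4 → (3033/20, 19/4)
  seg 5: right by d2 = 6 → (3153/20, 19/4)
  seg 6: down by d11 = 1071/100 → (3153/20, -149/25)
  seg 7: down by d4 = 17/4 → (3153/20, -1021/100)
  seg 8: down by d6 = 73/4 → (3153/20, -1423/50)
  seg 9: up by d12 = -181/8 → (3153/20, -10217/200)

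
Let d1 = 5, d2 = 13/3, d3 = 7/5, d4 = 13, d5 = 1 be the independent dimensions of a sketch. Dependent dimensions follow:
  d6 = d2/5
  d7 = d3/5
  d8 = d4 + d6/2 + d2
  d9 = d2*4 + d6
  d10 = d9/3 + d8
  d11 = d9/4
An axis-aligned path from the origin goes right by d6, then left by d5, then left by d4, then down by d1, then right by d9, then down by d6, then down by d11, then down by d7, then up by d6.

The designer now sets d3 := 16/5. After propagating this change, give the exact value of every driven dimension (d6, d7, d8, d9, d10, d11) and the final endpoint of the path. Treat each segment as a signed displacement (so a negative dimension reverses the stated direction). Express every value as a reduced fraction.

Apply edit: d3 := 16/5
  d6 = d2/5 = 13/15
  d7 = d3/5 = 16/25
  d8 = d4 + d6/2 + d2 = 533/30
  d9 = d2*4 + d6 = 91/5
  d10 = d9/3 + d8 = 143/6
  d11 = d9/4 = 91/20
Walk from origin (0, 0):
  seg 1: right by d6 = 13/15 → (13/15, 0)
  seg 2: left by d5 = 1 → (-2/15, 0)
  seg 3: left by d4 = 13 → (-197/15, 0)
  seg 4: down by d1 = 5 → (-197/15, -5)
  seg 5: right by d9 = 91/5 → (76/15, -5)
  seg 6: down by d6 = 13/15 → (76/15, -88/15)
  seg 7: down by d11 = 91/20 → (76/15, -125/12)
  seg 8: down by d7 = 16/25 → (76/15, -3317/300)
  seg 9: up by d6 = 13/15 → (76/15, -1019/100)

d6 = 13/15
d7 = 16/25
d8 = 533/30
d9 = 91/5
d10 = 143/6
d11 = 91/20
endpoint = (76/15, -1019/100)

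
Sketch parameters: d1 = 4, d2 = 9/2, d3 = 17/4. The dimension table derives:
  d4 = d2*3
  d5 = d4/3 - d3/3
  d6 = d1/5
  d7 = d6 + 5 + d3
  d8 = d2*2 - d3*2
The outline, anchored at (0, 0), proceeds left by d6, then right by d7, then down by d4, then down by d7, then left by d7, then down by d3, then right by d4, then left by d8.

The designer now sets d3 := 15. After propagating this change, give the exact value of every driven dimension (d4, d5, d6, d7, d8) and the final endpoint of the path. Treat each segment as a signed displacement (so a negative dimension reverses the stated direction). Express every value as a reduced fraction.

d4 = 27/2
d5 = -1/2
d6 = 4/5
d7 = 104/5
d8 = -21
endpoint = (337/10, -493/10)

Apply edit: d3 := 15
  d4 = d2*3 = 27/2
  d5 = d4/3 - d3/3 = -1/2
  d6 = d1/5 = 4/5
  d7 = d6 + 5 + d3 = 104/5
  d8 = d2*2 - d3*2 = -21
Walk from origin (0, 0):
  seg 1: left by d6 = 4/5 → (-4/5, 0)
  seg 2: right by d7 = 104/5 → (20, 0)
  seg 3: down by d4 = 27/2 → (20, -27/2)
  seg 4: down by d7 = 104/5 → (20, -343/10)
  seg 5: left by d7 = 104/5 → (-4/5, -343/10)
  seg 6: down by d3 = 15 → (-4/5, -493/10)
  seg 7: right by d4 = 27/2 → (127/10, -493/10)
  seg 8: left by d8 = -21 → (337/10, -493/10)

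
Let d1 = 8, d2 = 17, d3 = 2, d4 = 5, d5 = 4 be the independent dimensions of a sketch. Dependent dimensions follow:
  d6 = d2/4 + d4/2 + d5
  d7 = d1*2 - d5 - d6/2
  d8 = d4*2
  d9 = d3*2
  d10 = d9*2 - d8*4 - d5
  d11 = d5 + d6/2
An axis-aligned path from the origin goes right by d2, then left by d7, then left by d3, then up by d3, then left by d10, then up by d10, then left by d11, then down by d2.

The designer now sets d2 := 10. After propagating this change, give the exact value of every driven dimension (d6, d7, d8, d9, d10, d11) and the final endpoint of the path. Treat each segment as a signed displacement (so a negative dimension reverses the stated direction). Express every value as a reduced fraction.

d6 = 9
d7 = 15/2
d8 = 10
d9 = 4
d10 = -36
d11 = 17/2
endpoint = (28, -44)

Apply edit: d2 := 10
  d6 = d2/4 + d4/2 + d5 = 9
  d7 = d1*2 - d5 - d6/2 = 15/2
  d8 = d4*2 = 10
  d9 = d3*2 = 4
  d10 = d9*2 - d8*4 - d5 = -36
  d11 = d5 + d6/2 = 17/2
Walk from origin (0, 0):
  seg 1: right by d2 = 10 → (10, 0)
  seg 2: left by d7 = 15/2 → (5/2, 0)
  seg 3: left by d3 = 2 → (1/2, 0)
  seg 4: up by d3 = 2 → (1/2, 2)
  seg 5: left by d10 = -36 → (73/2, 2)
  seg 6: up by d10 = -36 → (73/2, -34)
  seg 7: left by d11 = 17/2 → (28, -34)
  seg 8: down by d2 = 10 → (28, -44)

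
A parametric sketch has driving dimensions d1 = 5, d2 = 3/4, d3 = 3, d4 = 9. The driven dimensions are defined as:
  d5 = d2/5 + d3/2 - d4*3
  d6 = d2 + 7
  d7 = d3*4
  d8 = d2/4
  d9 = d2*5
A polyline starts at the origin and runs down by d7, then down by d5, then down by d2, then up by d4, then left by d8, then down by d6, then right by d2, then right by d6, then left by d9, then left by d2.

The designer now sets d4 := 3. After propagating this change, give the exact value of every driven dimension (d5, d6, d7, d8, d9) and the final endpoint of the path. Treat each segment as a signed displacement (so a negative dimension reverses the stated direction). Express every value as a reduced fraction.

Apply edit: d4 := 3
  d5 = d2/5 + d3/2 - d4*3 = -147/20
  d6 = d2 + 7 = 31/4
  d7 = d3*4 = 12
  d8 = d2/4 = 3/16
  d9 = d2*5 = 15/4
Walk from origin (0, 0):
  seg 1: down by d7 = 12 → (0, -12)
  seg 2: down by d5 = -147/20 → (0, -93/20)
  seg 3: down by d2 = 3/4 → (0, -27/5)
  seg 4: up by d4 = 3 → (0, -12/5)
  seg 5: left by d8 = 3/16 → (-3/16, -12/5)
  seg 6: down by d6 = 31/4 → (-3/16, -203/20)
  seg 7: right by d2 = 3/4 → (9/16, -203/20)
  seg 8: right by d6 = 31/4 → (133/16, -203/20)
  seg 9: left by d9 = 15/4 → (73/16, -203/20)
  seg 10: left by d2 = 3/4 → (61/16, -203/20)

d5 = -147/20
d6 = 31/4
d7 = 12
d8 = 3/16
d9 = 15/4
endpoint = (61/16, -203/20)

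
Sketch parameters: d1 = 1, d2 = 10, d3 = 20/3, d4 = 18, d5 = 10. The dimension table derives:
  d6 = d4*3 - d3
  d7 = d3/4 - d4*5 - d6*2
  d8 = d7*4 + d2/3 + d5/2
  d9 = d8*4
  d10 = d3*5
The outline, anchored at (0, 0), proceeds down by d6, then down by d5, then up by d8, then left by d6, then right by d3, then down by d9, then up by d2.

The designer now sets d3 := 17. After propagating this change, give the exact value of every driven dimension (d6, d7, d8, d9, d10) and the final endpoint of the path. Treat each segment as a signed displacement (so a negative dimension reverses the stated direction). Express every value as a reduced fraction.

Apply edit: d3 := 17
  d6 = d4*3 - d3 = 37
  d7 = d3/4 - d4*5 - d6*2 = -639/4
  d8 = d7*4 + d2/3 + d5/2 = -1892/3
  d9 = d8*4 = -7568/3
  d10 = d3*5 = 85
Walk from origin (0, 0):
  seg 1: down by d6 = 37 → (0, -37)
  seg 2: down by d5 = 10 → (0, -47)
  seg 3: up by d8 = -1892/3 → (0, -2033/3)
  seg 4: left by d6 = 37 → (-37, -2033/3)
  seg 5: right by d3 = 17 → (-20, -2033/3)
  seg 6: down by d9 = -7568/3 → (-20, 1845)
  seg 7: up by d2 = 10 → (-20, 1855)

d6 = 37
d7 = -639/4
d8 = -1892/3
d9 = -7568/3
d10 = 85
endpoint = (-20, 1855)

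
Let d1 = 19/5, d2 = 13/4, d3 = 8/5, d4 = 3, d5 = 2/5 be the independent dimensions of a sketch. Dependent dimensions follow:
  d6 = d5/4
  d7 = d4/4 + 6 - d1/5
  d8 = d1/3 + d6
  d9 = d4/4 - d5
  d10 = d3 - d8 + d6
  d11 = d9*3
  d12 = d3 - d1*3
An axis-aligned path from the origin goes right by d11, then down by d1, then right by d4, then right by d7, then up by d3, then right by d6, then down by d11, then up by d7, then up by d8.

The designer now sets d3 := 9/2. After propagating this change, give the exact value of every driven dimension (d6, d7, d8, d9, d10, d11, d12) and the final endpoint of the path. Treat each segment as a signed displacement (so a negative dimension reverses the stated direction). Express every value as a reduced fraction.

Apply edit: d3 := 9/2
  d6 = d5/4 = 1/10
  d7 = d4/4 + 6 - d1/5 = 599/100
  d8 = d1/3 + d6 = 41/30
  d9 = d4/4 - d5 = 7/20
  d10 = d3 - d8 + d6 = 97/30
  d11 = d9*3 = 21/20
  d12 = d3 - d1*3 = -69/10
Walk from origin (0, 0):
  seg 1: right by d11 = 21/20 → (21/20, 0)
  seg 2: down by d1 = 19/5 → (21/20, -19/5)
  seg 3: right by d4 = 3 → (81/20, -19/5)
  seg 4: right by d7 = 599/100 → (251/25, -19/5)
  seg 5: up by d3 = 9/2 → (251/25, 7/10)
  seg 6: right by d6 = 1/10 → (507/50, 7/10)
  seg 7: down by d11 = 21/20 → (507/50, -7/20)
  seg 8: up by d7 = 599/100 → (507/50, 141/25)
  seg 9: up by d8 = 41/30 → (507/50, 1051/150)

d6 = 1/10
d7 = 599/100
d8 = 41/30
d9 = 7/20
d10 = 97/30
d11 = 21/20
d12 = -69/10
endpoint = (507/50, 1051/150)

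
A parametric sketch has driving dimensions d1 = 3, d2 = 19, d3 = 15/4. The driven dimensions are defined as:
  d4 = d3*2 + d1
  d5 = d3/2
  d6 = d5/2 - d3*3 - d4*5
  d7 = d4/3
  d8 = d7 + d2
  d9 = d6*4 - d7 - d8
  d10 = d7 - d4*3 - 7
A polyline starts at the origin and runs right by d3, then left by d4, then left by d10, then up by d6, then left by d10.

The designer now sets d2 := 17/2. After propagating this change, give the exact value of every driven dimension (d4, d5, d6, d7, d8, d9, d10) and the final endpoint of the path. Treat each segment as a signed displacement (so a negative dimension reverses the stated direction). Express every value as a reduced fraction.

Apply edit: d2 := 17/2
  d4 = d3*2 + d1 = 21/2
  d5 = d3/2 = 15/8
  d6 = d5/2 - d3*3 - d4*5 = -1005/16
  d7 = d4/3 = 7/2
  d8 = d7 + d2 = 12
  d9 = d6*4 - d7 - d8 = -1067/4
  d10 = d7 - d4*3 - 7 = -35
Walk from origin (0, 0):
  seg 1: right by d3 = 15/4 → (15/4, 0)
  seg 2: left by d4 = 21/2 → (-27/4, 0)
  seg 3: left by d10 = -35 → (113/4, 0)
  seg 4: up by d6 = -1005/16 → (113/4, -1005/16)
  seg 5: left by d10 = -35 → (253/4, -1005/16)

d4 = 21/2
d5 = 15/8
d6 = -1005/16
d7 = 7/2
d8 = 12
d9 = -1067/4
d10 = -35
endpoint = (253/4, -1005/16)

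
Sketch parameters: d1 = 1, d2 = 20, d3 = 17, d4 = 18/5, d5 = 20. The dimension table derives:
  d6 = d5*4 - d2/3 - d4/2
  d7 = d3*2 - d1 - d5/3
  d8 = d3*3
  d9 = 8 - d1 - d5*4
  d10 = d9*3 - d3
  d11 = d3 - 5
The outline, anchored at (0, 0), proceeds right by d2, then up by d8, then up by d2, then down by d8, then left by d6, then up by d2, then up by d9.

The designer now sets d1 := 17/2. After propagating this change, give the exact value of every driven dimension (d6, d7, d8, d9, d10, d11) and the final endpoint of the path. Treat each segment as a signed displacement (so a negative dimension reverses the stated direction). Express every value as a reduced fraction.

Apply edit: d1 := 17/2
  d6 = d5*4 - d2/3 - d4/2 = 1073/15
  d7 = d3*2 - d1 - d5/3 = 113/6
  d8 = d3*3 = 51
  d9 = 8 - d1 - d5*4 = -161/2
  d10 = d9*3 - d3 = -517/2
  d11 = d3 - 5 = 12
Walk from origin (0, 0):
  seg 1: right by d2 = 20 → (20, 0)
  seg 2: up by d8 = 51 → (20, 51)
  seg 3: up by d2 = 20 → (20, 71)
  seg 4: down by d8 = 51 → (20, 20)
  seg 5: left by d6 = 1073/15 → (-773/15, 20)
  seg 6: up by d2 = 20 → (-773/15, 40)
  seg 7: up by d9 = -161/2 → (-773/15, -81/2)

d6 = 1073/15
d7 = 113/6
d8 = 51
d9 = -161/2
d10 = -517/2
d11 = 12
endpoint = (-773/15, -81/2)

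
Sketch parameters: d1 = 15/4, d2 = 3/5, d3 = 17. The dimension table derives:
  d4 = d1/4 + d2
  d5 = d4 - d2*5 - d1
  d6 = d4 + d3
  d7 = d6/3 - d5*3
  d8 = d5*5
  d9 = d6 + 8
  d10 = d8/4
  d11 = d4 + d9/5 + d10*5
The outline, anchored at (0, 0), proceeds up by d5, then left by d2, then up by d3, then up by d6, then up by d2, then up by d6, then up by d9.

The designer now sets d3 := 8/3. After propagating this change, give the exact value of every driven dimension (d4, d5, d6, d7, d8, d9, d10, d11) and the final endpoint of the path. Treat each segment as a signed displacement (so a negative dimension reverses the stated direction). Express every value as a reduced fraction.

d4 = 123/80
d5 = -417/80
d6 = 1009/240
d7 = 3067/180
d8 = -417/16
d9 = 2929/240
d10 = -417/64
d11 = -137279/4800
endpoint = (-3/5, 56/3)

Apply edit: d3 := 8/3
  d4 = d1/4 + d2 = 123/80
  d5 = d4 - d2*5 - d1 = -417/80
  d6 = d4 + d3 = 1009/240
  d7 = d6/3 - d5*3 = 3067/180
  d8 = d5*5 = -417/16
  d9 = d6 + 8 = 2929/240
  d10 = d8/4 = -417/64
  d11 = d4 + d9/5 + d10*5 = -137279/4800
Walk from origin (0, 0):
  seg 1: up by d5 = -417/80 → (0, -417/80)
  seg 2: left by d2 = 3/5 → (-3/5, -417/80)
  seg 3: up by d3 = 8/3 → (-3/5, -611/240)
  seg 4: up by d6 = 1009/240 → (-3/5, 199/120)
  seg 5: up by d2 = 3/5 → (-3/5, 271/120)
  seg 6: up by d6 = 1009/240 → (-3/5, 517/80)
  seg 7: up by d9 = 2929/240 → (-3/5, 56/3)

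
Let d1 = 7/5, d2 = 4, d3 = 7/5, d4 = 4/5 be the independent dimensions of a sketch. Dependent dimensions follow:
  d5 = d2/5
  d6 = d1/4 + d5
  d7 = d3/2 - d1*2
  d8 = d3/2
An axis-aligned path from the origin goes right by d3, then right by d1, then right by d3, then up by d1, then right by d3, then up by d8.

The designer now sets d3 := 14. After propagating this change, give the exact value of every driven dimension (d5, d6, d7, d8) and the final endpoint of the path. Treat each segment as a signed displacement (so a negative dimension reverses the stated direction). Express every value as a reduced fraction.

Apply edit: d3 := 14
  d5 = d2/5 = 4/5
  d6 = d1/4 + d5 = 23/20
  d7 = d3/2 - d1*2 = 21/5
  d8 = d3/2 = 7
Walk from origin (0, 0):
  seg 1: right by d3 = 14 → (14, 0)
  seg 2: right by d1 = 7/5 → (77/5, 0)
  seg 3: right by d3 = 14 → (147/5, 0)
  seg 4: up by d1 = 7/5 → (147/5, 7/5)
  seg 5: right by d3 = 14 → (217/5, 7/5)
  seg 6: up by d8 = 7 → (217/5, 42/5)

d5 = 4/5
d6 = 23/20
d7 = 21/5
d8 = 7
endpoint = (217/5, 42/5)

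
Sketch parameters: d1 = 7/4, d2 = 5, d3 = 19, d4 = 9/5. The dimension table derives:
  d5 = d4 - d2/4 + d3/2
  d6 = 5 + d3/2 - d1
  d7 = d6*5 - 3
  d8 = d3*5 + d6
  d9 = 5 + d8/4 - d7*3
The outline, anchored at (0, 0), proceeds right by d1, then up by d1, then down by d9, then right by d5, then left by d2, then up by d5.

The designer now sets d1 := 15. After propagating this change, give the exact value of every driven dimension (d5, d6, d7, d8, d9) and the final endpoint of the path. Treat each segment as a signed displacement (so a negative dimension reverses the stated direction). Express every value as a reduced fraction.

Apply edit: d1 := 15
  d5 = d4 - d2/4 + d3/2 = 201/20
  d6 = 5 + d3/2 - d1 = -1/2
  d7 = d6*5 - 3 = -11/2
  d8 = d3*5 + d6 = 189/2
  d9 = 5 + d8/4 - d7*3 = 361/8
Walk from origin (0, 0):
  seg 1: right by d1 = 15 → (15, 0)
  seg 2: up by d1 = 15 → (15, 15)
  seg 3: down by d9 = 361/8 → (15, -241/8)
  seg 4: right by d5 = 201/20 → (501/20, -241/8)
  seg 5: left by d2 = 5 → (401/20, -241/8)
  seg 6: up by d5 = 201/20 → (401/20, -803/40)

d5 = 201/20
d6 = -1/2
d7 = -11/2
d8 = 189/2
d9 = 361/8
endpoint = (401/20, -803/40)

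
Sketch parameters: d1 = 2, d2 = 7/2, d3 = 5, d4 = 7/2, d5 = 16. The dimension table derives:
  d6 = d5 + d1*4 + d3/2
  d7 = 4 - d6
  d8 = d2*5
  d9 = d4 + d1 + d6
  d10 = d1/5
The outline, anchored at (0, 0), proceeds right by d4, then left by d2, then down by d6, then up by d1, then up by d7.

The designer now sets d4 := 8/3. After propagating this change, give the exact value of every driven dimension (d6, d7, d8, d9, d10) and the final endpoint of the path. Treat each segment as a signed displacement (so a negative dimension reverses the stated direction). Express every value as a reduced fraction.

d6 = 53/2
d7 = -45/2
d8 = 35/2
d9 = 187/6
d10 = 2/5
endpoint = (-5/6, -47)

Apply edit: d4 := 8/3
  d6 = d5 + d1*4 + d3/2 = 53/2
  d7 = 4 - d6 = -45/2
  d8 = d2*5 = 35/2
  d9 = d4 + d1 + d6 = 187/6
  d10 = d1/5 = 2/5
Walk from origin (0, 0):
  seg 1: right by d4 = 8/3 → (8/3, 0)
  seg 2: left by d2 = 7/2 → (-5/6, 0)
  seg 3: down by d6 = 53/2 → (-5/6, -53/2)
  seg 4: up by d1 = 2 → (-5/6, -49/2)
  seg 5: up by d7 = -45/2 → (-5/6, -47)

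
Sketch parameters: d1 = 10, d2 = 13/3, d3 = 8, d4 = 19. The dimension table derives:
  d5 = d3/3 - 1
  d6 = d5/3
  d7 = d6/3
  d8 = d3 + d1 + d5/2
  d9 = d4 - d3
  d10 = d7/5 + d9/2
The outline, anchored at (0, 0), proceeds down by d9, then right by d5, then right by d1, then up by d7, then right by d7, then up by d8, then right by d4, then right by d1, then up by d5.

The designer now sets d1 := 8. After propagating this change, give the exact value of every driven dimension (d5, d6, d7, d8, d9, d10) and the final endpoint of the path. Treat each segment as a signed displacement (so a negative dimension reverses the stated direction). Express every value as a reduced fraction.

d5 = 5/3
d6 = 5/9
d7 = 5/27
d8 = 101/6
d9 = 11
d10 = 299/54
endpoint = (995/27, 415/54)

Apply edit: d1 := 8
  d5 = d3/3 - 1 = 5/3
  d6 = d5/3 = 5/9
  d7 = d6/3 = 5/27
  d8 = d3 + d1 + d5/2 = 101/6
  d9 = d4 - d3 = 11
  d10 = d7/5 + d9/2 = 299/54
Walk from origin (0, 0):
  seg 1: down by d9 = 11 → (0, -11)
  seg 2: right by d5 = 5/3 → (5/3, -11)
  seg 3: right by d1 = 8 → (29/3, -11)
  seg 4: up by d7 = 5/27 → (29/3, -292/27)
  seg 5: right by d7 = 5/27 → (266/27, -292/27)
  seg 6: up by d8 = 101/6 → (266/27, 325/54)
  seg 7: right by d4 = 19 → (779/27, 325/54)
  seg 8: right by d1 = 8 → (995/27, 325/54)
  seg 9: up by d5 = 5/3 → (995/27, 415/54)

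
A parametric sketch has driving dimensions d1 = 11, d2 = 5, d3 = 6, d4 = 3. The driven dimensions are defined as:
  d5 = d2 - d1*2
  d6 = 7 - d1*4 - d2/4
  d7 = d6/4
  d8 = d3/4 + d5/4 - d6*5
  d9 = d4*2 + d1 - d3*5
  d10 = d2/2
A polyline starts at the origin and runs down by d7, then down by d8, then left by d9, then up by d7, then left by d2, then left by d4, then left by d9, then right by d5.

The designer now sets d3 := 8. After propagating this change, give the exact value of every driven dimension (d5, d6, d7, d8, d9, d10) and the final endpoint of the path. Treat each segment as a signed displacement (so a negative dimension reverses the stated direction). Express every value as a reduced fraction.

Apply edit: d3 := 8
  d5 = d2 - d1*2 = -17
  d6 = 7 - d1*4 - d2/4 = -153/4
  d7 = d6/4 = -153/16
  d8 = d3/4 + d5/4 - d6*5 = 189
  d9 = d4*2 + d1 - d3*5 = -23
  d10 = d2/2 = 5/2
Walk from origin (0, 0):
  seg 1: down by d7 = -153/16 → (0, 153/16)
  seg 2: down by d8 = 189 → (0, -2871/16)
  seg 3: left by d9 = -23 → (23, -2871/16)
  seg 4: up by d7 = -153/16 → (23, -189)
  seg 5: left by d2 = 5 → (18, -189)
  seg 6: left by d4 = 3 → (15, -189)
  seg 7: left by d9 = -23 → (38, -189)
  seg 8: right by d5 = -17 → (21, -189)

d5 = -17
d6 = -153/4
d7 = -153/16
d8 = 189
d9 = -23
d10 = 5/2
endpoint = (21, -189)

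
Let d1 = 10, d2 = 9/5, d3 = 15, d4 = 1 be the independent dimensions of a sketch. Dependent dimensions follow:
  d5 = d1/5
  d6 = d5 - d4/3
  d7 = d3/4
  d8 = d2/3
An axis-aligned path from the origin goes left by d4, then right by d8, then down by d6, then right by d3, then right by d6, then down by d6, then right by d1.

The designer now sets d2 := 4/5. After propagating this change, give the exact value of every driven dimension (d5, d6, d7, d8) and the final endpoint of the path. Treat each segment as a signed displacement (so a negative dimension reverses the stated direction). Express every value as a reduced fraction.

d5 = 2
d6 = 5/3
d7 = 15/4
d8 = 4/15
endpoint = (389/15, -10/3)

Apply edit: d2 := 4/5
  d5 = d1/5 = 2
  d6 = d5 - d4/3 = 5/3
  d7 = d3/4 = 15/4
  d8 = d2/3 = 4/15
Walk from origin (0, 0):
  seg 1: left by d4 = 1 → (-1, 0)
  seg 2: right by d8 = 4/15 → (-11/15, 0)
  seg 3: down by d6 = 5/3 → (-11/15, -5/3)
  seg 4: right by d3 = 15 → (214/15, -5/3)
  seg 5: right by d6 = 5/3 → (239/15, -5/3)
  seg 6: down by d6 = 5/3 → (239/15, -10/3)
  seg 7: right by d1 = 10 → (389/15, -10/3)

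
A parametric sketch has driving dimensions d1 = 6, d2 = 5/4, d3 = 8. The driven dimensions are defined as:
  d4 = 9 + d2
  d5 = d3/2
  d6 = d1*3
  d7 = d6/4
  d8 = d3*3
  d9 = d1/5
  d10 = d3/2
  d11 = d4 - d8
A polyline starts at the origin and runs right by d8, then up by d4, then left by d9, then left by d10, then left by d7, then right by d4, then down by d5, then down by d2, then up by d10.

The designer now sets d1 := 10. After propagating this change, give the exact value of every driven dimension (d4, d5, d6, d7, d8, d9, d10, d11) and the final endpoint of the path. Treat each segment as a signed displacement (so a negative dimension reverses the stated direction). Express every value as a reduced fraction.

d4 = 41/4
d5 = 4
d6 = 30
d7 = 15/2
d8 = 24
d9 = 2
d10 = 4
d11 = -55/4
endpoint = (83/4, 9)

Apply edit: d1 := 10
  d4 = 9 + d2 = 41/4
  d5 = d3/2 = 4
  d6 = d1*3 = 30
  d7 = d6/4 = 15/2
  d8 = d3*3 = 24
  d9 = d1/5 = 2
  d10 = d3/2 = 4
  d11 = d4 - d8 = -55/4
Walk from origin (0, 0):
  seg 1: right by d8 = 24 → (24, 0)
  seg 2: up by d4 = 41/4 → (24, 41/4)
  seg 3: left by d9 = 2 → (22, 41/4)
  seg 4: left by d10 = 4 → (18, 41/4)
  seg 5: left by d7 = 15/2 → (21/2, 41/4)
  seg 6: right by d4 = 41/4 → (83/4, 41/4)
  seg 7: down by d5 = 4 → (83/4, 25/4)
  seg 8: down by d2 = 5/4 → (83/4, 5)
  seg 9: up by d10 = 4 → (83/4, 9)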